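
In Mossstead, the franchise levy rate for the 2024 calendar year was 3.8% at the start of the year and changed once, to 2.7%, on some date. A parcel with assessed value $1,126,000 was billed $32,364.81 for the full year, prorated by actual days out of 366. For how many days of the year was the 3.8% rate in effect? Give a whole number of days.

Let d = days at the first rate; then 366 − d days at the second rate.
$1,126,000 × [3.8%·d + 2.7%·(366−d)] / 366 = $32,364.81
Solving gives d = 58, so the new rate took effect on 28 Feb 2024.

58 days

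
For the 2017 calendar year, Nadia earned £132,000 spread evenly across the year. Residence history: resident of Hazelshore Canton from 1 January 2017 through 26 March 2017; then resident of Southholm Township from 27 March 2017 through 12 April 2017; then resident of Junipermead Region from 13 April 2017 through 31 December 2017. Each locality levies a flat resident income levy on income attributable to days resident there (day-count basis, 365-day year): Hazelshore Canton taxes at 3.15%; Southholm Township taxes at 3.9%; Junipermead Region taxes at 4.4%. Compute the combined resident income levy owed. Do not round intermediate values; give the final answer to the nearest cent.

£5,393.01

Hazelshore Canton, 1 January – 26 March 2017: 85 days → £132,000 × 3.15% × 85/365 = £968.3014
Southholm Township, 27 March – 12 April 2017: 17 days → £132,000 × 3.9% × 17/365 = £239.7699
Junipermead Region, 13 April – 31 December 2017: 263 days → £132,000 × 4.4% × 263/365 = £4,184.9425
Total = £5,393.0137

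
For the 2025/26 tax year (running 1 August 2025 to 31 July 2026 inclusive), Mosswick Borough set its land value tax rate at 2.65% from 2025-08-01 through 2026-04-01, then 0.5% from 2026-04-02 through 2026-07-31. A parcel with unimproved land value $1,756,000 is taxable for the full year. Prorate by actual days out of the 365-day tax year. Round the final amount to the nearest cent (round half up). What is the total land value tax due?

$34,018.29

2025-08-01 to 2026-04-01: 244 days at 2.65% → $1,756,000 × 2.65% × 244/365 = $31,107.6603
2026-04-02 to 2026-07-31: 121 days at 0.5% → $1,756,000 × 0.5% × 121/365 = $2,910.6301
Total = $34,018.2904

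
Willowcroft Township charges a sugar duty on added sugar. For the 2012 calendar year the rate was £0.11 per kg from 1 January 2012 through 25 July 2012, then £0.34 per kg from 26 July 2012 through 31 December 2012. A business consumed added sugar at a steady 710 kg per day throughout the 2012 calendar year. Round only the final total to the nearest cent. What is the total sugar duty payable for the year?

£54,549.30

1 January – 25 July 2012: 207 days × 710 kg/day = 146,970 kg at £0.11/kg → £16,166.70
26 July – 31 December 2012: 159 days × 710 kg/day = 112,890 kg at £0.34/kg → £38,382.60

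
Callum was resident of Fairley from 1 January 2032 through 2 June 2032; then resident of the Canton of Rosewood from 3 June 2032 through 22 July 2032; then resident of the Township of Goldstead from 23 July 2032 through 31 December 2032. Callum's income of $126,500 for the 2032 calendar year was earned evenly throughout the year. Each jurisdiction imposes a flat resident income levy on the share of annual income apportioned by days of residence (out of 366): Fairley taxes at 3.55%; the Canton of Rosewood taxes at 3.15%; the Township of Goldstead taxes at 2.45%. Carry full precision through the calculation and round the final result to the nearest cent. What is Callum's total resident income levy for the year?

Fairley, 1 January – 2 June 2032: 154 days → $126,500 × 3.55% × 154/366 = $1,889.5505
The Canton of Rosewood, 3 June – 22 July 2032: 50 days → $126,500 × 3.15% × 50/366 = $544.3648
The Township of Goldstead, 23 July – 31 December 2032: 162 days → $126,500 × 2.45% × 162/366 = $1,371.7992
Total = $3,805.7145

$3,805.71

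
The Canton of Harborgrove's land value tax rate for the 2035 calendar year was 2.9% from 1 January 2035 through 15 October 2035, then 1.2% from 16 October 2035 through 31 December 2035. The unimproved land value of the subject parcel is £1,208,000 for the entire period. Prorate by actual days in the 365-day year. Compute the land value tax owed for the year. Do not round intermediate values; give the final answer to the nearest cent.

£30,699.75

1 January – 15 October 2035: 288 days at 2.9% → £1,208,000 × 2.9% × 288/365 = £27,641.6877
16 October – 31 December 2035: 77 days at 1.2% → £1,208,000 × 1.2% × 77/365 = £3,058.0603
Total = £30,699.7479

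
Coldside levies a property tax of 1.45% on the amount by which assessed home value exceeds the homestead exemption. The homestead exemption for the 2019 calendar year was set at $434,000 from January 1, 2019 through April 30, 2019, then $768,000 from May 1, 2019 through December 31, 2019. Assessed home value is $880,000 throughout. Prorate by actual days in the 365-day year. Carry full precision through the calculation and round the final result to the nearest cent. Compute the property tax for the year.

January 1 – April 30, 2019: 120 days, exemption $434,000 → ($880,000 − $434,000) × 1.45% × 120/365 = $2,126.1370
May 1 – December 31, 2019: 245 days, exemption $768,000 → ($880,000 − $768,000) × 1.45% × 245/365 = $1,090.0822
Total = $3,216.2192

$3,216.22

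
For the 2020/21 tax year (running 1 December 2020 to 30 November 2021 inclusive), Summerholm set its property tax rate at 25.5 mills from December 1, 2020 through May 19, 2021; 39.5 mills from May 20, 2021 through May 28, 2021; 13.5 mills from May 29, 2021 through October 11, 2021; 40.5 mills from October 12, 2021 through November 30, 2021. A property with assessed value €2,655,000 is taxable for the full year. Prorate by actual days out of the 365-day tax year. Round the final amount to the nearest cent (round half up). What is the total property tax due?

€62,203.38

December 1, 2020 – May 19, 2021: 170 days at 25.5 mills → €2,655,000 × 2.55% × 170/365 = €31,532.6712
May 20 – May 28, 2021: 9 days at 39.5 mills → €2,655,000 × 3.95% × 9/365 = €2,585.8973
May 29 – October 11, 2021: 136 days at 13.5 mills → €2,655,000 × 1.35% × 136/365 = €13,355.0137
October 12 – November 30, 2021: 50 days at 40.5 mills → €2,655,000 × 4.05% × 50/365 = €14,729.7945
Total = €62,203.3767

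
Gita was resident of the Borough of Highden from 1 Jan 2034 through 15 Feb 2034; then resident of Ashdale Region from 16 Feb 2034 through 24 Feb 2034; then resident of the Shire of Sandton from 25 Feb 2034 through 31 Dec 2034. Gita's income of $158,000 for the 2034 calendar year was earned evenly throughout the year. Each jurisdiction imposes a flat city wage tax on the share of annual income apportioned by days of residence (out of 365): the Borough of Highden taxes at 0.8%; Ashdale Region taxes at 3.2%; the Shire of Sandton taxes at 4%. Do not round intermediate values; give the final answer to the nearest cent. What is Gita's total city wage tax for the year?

$5,651.64

The Borough of Highden, 1 Jan – 15 Feb 2034: 46 days → $158,000 × 0.8% × 46/365 = $159.2986
Ashdale Region, 16 Feb – 24 Feb 2034: 9 days → $158,000 × 3.2% × 9/365 = $124.6685
The Shire of Sandton, 25 Feb – 31 Dec 2034: 310 days → $158,000 × 4% × 310/365 = $5,367.6712
Total = $5,651.6384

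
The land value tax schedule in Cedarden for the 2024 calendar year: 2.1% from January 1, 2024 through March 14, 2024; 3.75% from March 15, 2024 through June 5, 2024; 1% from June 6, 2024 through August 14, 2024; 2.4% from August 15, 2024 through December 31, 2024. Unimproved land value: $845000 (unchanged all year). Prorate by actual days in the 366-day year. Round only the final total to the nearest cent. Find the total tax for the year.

January 1 – March 14, 2024: 74 days at 2.1% → $845000 × 2.1% × 74/366 = $3587.7869
March 15 – June 5, 2024: 83 days at 3.75% → $845000 × 3.75% × 83/366 = $7185.9631
June 6 – August 14, 2024: 70 days at 1% → $845000 × 1% × 70/366 = $1616.1202
August 15 – December 31, 2024: 139 days at 2.4% → $845000 × 2.4% × 139/366 = $7701.9672
Total = $20091.8374

$20091.84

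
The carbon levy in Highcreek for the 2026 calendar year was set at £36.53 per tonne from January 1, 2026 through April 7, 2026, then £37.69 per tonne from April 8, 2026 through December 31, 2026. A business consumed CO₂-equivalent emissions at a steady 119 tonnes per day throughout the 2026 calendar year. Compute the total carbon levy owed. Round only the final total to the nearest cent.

£1,623,675.27

January 1 – April 7, 2026: 97 days × 119 tonnes/day = 11,543 tonnes at £36.53/tonne → £421,665.79
April 8 – December 31, 2026: 268 days × 119 tonnes/day = 31,892 tonnes at £37.69/tonne → £1,202,009.48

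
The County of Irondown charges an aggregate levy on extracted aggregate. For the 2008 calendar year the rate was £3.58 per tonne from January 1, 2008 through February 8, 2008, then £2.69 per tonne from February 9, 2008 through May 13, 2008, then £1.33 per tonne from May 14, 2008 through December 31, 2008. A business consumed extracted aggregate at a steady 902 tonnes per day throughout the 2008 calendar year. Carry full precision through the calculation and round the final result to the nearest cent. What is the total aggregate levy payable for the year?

£634764.46

January 1 – February 8, 2008: 39 days × 902 tonnes/day = 35,178 tonnes at £3.58/tonne → £125937.24
February 9 – May 13, 2008: 95 days × 902 tonnes/day = 85,690 tonnes at £2.69/tonne → £230506.10
May 14 – December 31, 2008: 232 days × 902 tonnes/day = 209,264 tonnes at £1.33/tonne → £278321.12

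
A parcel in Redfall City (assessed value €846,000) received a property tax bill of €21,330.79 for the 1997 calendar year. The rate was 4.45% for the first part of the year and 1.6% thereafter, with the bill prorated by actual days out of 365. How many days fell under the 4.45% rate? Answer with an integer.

Let d = days at the first rate; then 365 − d days at the second rate.
€846,000 × [4.45%·d + 1.6%·(365−d)] / 365 = €21,330.79
Solving gives d = 118, so the new rate took effect on April 29, 1997.

118 days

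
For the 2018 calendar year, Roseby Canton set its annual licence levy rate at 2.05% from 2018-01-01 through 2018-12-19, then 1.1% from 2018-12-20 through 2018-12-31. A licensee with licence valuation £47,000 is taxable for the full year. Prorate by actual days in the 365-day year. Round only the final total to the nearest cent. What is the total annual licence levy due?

2018-01-01 to 2018-12-19: 353 days at 2.05% → £47,000 × 2.05% × 353/365 = £931.8233
2018-12-20 to 2018-12-31: 12 days at 1.1% → £47,000 × 1.1% × 12/365 = £16.9973
Total = £948.8205

£948.82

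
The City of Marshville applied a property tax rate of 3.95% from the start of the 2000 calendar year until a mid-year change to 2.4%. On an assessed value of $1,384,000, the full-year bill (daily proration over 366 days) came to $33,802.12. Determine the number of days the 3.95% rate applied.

Let d = days at the first rate; then 366 − d days at the second rate.
$1,384,000 × [3.95%·d + 2.4%·(366−d)] / 366 = $33,802.12
Solving gives d = 10, so the new rate took effect on 11 Jan 2000.

10 days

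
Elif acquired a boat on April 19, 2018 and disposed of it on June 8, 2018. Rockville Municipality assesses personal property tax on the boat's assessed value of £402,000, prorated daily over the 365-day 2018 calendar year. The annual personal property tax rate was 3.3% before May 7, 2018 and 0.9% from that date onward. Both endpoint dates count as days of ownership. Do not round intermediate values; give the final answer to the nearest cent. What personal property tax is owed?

£981.32

April 19 – May 6, 2018: 18 days at 3.3% → £402,000 × 3.3% × 18/365 = £654.2137
May 7 – June 8, 2018: 33 days at 0.9% → £402,000 × 0.9% × 33/365 = £327.1068
Total = £981.3205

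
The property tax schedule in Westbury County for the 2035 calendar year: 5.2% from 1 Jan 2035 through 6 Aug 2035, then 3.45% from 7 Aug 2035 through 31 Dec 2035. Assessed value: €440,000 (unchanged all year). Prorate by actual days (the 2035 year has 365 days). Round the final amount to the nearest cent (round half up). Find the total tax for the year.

€19,778.90

1 Jan – 6 Aug 2035: 218 days at 5.2% → €440,000 × 5.2% × 218/365 = €13,665.3151
7 Aug – 31 Dec 2035: 147 days at 3.45% → €440,000 × 3.45% × 147/365 = €6,113.5890
Total = €19,778.9041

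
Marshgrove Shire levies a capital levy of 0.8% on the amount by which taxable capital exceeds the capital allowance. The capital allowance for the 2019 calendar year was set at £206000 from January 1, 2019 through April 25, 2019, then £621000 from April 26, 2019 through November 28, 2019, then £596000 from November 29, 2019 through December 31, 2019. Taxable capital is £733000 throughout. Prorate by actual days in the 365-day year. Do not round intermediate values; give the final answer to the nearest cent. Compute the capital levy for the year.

£1960.11

January 1 – April 25, 2019: 115 days, exemption £206000 → (£733000 − £206000) × 0.8% × 115/365 = £1328.3288
April 26 – November 28, 2019: 217 days, exemption £621000 → (£733000 − £621000) × 0.8% × 217/365 = £532.6904
November 29 – December 31, 2019: 33 days, exemption £596000 → (£733000 − £596000) × 0.8% × 33/365 = £99.0904
Total = £1960.1096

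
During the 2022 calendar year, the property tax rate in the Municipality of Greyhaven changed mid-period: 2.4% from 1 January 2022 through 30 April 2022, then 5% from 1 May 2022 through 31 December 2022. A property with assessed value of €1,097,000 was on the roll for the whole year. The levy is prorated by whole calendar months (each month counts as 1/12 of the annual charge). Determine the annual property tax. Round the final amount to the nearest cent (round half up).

€45,342.67

1 January – 30 April 2022: 4 months at 2.4% → €1,097,000 × 2.4% × 4/12 = €8,776.0000
1 May – 31 December 2022: 8 months at 5% → €1,097,000 × 5% × 8/12 = €36,566.6667
Total = €45,342.6667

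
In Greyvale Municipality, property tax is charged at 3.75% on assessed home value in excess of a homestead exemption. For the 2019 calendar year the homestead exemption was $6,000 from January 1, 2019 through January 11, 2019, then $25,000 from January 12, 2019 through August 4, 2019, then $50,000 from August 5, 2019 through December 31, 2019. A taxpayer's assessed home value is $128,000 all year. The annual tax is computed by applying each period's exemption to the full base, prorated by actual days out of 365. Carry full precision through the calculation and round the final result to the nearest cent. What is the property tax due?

January 1 – January 11, 2019: 11 days, exemption $6,000 → ($128,000 − $6,000) × 3.75% × 11/365 = $137.8767
January 12 – August 4, 2019: 205 days, exemption $25,000 → ($128,000 − $25,000) × 3.75% × 205/365 = $2,169.3493
August 5 – December 31, 2019: 149 days, exemption $50,000 → ($128,000 − $50,000) × 3.75% × 149/365 = $1,194.0411
Total = $3,501.2671

$3,501.27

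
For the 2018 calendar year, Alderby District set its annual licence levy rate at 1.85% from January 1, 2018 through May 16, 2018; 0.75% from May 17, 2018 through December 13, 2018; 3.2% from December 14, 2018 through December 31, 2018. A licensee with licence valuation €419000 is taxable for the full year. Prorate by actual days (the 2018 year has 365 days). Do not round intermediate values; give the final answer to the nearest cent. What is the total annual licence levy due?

January 1 – May 16, 2018: 136 days at 1.85% → €419000 × 1.85% × 136/365 = €2888.2301
May 17 – December 13, 2018: 211 days at 0.75% → €419000 × 0.75% × 211/365 = €1816.6233
December 14 – December 31, 2018: 18 days at 3.2% → €419000 × 3.2% × 18/365 = €661.2164
Total = €5366.0699

€5366.07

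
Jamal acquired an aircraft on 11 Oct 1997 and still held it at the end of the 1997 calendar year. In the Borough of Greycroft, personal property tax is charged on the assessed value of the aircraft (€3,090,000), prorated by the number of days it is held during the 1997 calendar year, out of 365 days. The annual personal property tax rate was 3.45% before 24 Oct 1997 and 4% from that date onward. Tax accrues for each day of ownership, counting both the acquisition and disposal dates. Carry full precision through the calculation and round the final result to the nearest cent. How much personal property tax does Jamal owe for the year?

€27,162.37

11 Oct – 23 Oct 1997: 13 days at 3.45% → €3,090,000 × 3.45% × 13/365 = €3,796.8904
24 Oct – 31 Dec 1997: 69 days at 4% → €3,090,000 × 4% × 69/365 = €23,365.4795
Total = €27,162.3699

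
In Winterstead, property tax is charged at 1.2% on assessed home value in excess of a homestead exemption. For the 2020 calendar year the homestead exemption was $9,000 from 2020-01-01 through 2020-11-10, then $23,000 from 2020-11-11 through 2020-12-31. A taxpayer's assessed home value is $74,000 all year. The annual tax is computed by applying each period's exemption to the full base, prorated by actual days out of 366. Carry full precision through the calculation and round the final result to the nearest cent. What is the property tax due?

2020-01-01 to 2020-11-10: 315 days, exemption $9,000 → ($74,000 − $9,000) × 1.2% × 315/366 = $671.3115
2020-11-11 to 2020-12-31: 51 days, exemption $23,000 → ($74,000 − $23,000) × 1.2% × 51/366 = $85.2787
Total = $756.5902

$756.59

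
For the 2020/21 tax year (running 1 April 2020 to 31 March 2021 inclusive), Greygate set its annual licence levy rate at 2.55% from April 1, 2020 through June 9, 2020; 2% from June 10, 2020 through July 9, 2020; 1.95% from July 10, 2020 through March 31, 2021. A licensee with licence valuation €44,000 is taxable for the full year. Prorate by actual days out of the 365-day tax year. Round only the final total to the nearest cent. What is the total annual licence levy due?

April 1 – June 9, 2020: 70 days at 2.55% → €44,000 × 2.55% × 70/365 = €215.1781
June 10 – July 9, 2020: 30 days at 2% → €44,000 × 2% × 30/365 = €72.3288
July 10, 2020 – March 31, 2021: 265 days at 1.95% → €44,000 × 1.95% × 265/365 = €622.9315
Total = €910.4384

€910.44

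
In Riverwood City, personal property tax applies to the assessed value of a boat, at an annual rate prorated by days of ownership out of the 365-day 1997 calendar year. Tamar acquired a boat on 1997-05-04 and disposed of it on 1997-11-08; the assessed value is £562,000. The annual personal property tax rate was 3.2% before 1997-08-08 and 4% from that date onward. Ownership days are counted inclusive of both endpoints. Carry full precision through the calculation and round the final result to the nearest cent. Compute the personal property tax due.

£10,457.82

1997-05-04 to 1997-08-07: 96 days at 3.2% → £562,000 × 3.2% × 96/365 = £4,730.0384
1997-08-08 to 1997-11-08: 93 days at 4% → £562,000 × 4% × 93/365 = £5,727.7808
Total = £10,457.8192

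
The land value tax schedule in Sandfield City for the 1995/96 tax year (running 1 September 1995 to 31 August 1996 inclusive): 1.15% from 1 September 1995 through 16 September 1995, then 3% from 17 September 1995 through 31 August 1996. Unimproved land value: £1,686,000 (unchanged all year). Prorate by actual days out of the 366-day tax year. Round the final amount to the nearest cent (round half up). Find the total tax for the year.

£49,216.46

1 September – 16 September 1995: 16 days at 1.15% → £1,686,000 × 1.15% × 16/366 = £847.6066
17 September 1995 – 31 August 1996: 350 days at 3% → £1,686,000 × 3% × 350/366 = £48,368.8525
Total = £49,216.4590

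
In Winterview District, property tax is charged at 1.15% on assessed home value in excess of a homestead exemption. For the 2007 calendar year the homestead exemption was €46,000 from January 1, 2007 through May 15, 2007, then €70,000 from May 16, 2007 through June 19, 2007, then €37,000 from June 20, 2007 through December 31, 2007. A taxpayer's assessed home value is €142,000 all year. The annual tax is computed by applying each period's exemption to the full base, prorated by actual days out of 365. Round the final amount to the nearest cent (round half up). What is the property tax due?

€1,132.83

January 1 – May 15, 2007: 135 days, exemption €46,000 → (€142,000 − €46,000) × 1.15% × 135/365 = €408.3288
May 16 – June 19, 2007: 35 days, exemption €70,000 → (€142,000 − €70,000) × 1.15% × 35/365 = €79.3973
June 20 – December 31, 2007: 195 days, exemption €37,000 → (€142,000 − €37,000) × 1.15% × 195/365 = €645.1027
Total = €1,132.8288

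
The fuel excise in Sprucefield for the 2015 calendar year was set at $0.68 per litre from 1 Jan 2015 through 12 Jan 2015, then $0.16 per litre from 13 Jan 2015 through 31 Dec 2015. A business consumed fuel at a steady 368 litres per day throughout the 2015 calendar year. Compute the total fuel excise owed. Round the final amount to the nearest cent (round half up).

$23,787.52

1 Jan – 12 Jan 2015: 12 days × 368 litres/day = 4,416 litres at $0.68/litre → $3,002.88
13 Jan – 31 Dec 2015: 353 days × 368 litres/day = 129,904 litres at $0.16/litre → $20,784.64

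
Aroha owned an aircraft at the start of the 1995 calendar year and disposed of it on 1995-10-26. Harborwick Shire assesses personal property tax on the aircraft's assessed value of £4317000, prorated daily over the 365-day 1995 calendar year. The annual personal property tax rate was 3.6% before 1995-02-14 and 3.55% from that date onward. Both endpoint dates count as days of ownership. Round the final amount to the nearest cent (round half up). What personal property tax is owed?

£125802.11

1995-01-01 to 1995-02-13: 44 days at 3.6% → £4317000 × 3.6% × 44/365 = £18734.5973
1995-02-14 to 1995-10-26: 255 days at 3.55% → £4317000 × 3.55% × 255/365 = £107067.5137
Total = £125802.1110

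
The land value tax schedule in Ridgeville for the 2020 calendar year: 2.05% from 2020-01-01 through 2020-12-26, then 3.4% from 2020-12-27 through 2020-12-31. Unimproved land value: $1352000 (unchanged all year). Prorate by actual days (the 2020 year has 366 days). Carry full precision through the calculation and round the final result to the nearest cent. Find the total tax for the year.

$27965.34

2020-01-01 to 2020-12-26: 361 days at 2.05% → $1352000 × 2.05% × 361/366 = $27337.3661
2020-12-27 to 2020-12-31: 5 days at 3.4% → $1352000 × 3.4% × 5/366 = $627.9781
Total = $27965.3443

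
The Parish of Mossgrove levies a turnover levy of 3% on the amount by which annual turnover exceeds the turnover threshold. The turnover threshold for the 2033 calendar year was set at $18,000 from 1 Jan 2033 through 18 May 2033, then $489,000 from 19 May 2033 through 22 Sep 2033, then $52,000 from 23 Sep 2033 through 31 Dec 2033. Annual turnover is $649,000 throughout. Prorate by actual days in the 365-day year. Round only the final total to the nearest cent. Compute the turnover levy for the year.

1 Jan – 18 May 2033: 138 days, exemption $18,000 → ($649,000 − $18,000) × 3% × 138/365 = $7,157.0959
19 May – 22 Sep 2033: 127 days, exemption $489,000 → ($649,000 − $489,000) × 3% × 127/365 = $1,670.1370
23 Sep – 31 Dec 2033: 100 days, exemption $52,000 → ($649,000 − $52,000) × 3% × 100/365 = $4,906.8493
Total = $13,734.0822

$13,734.08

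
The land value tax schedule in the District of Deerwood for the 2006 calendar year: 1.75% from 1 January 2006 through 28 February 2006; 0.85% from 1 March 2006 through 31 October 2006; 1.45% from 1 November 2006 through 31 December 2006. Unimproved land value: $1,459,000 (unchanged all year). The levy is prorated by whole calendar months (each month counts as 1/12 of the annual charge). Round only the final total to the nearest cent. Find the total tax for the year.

$16,049.00

1 January – 28 February 2006: 2 months at 1.75% → $1,459,000 × 1.75% × 2/12 = $4,255.4167
1 March – 31 October 2006: 8 months at 0.85% → $1,459,000 × 0.85% × 8/12 = $8,267.6667
1 November – 31 December 2006: 2 months at 1.45% → $1,459,000 × 1.45% × 2/12 = $3,525.9167
Total = $16,049.0000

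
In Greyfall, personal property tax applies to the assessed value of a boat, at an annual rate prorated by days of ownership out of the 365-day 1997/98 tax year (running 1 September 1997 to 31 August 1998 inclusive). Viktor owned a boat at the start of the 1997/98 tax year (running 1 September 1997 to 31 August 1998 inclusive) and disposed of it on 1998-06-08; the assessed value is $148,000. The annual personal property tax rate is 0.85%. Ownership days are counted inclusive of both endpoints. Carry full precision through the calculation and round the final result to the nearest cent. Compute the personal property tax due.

$968.49

Days held (1997-09-01 to 1998-06-08): 281 out of 365
Tax = $148,000 × 0.85% × 281/365 = $968.4877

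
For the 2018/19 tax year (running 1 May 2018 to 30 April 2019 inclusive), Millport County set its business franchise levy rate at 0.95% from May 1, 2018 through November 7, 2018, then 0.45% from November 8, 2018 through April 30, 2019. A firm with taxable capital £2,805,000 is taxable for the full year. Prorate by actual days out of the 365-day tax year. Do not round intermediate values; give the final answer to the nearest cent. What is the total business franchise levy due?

May 1 – November 7, 2018: 191 days at 0.95% → £2,805,000 × 0.95% × 191/365 = £13,944.3082
November 8, 2018 – April 30, 2019: 174 days at 0.45% → £2,805,000 × 0.45% × 174/365 = £6,017.3014
Total = £19,961.6096

£19,961.61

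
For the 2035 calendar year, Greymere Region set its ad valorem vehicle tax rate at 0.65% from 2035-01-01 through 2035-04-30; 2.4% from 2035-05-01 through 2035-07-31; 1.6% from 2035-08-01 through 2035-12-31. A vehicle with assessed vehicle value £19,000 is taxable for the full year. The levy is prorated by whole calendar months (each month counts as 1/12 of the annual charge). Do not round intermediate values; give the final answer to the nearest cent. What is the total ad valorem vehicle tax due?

2035-01-01 to 2035-04-30: 4 months at 0.65% → £19,000 × 0.65% × 4/12 = £41.1667
2035-05-01 to 2035-07-31: 3 months at 2.4% → £19,000 × 2.4% × 3/12 = £114.0000
2035-08-01 to 2035-12-31: 5 months at 1.6% → £19,000 × 1.6% × 5/12 = £126.6667
Total = £281.8333

£281.83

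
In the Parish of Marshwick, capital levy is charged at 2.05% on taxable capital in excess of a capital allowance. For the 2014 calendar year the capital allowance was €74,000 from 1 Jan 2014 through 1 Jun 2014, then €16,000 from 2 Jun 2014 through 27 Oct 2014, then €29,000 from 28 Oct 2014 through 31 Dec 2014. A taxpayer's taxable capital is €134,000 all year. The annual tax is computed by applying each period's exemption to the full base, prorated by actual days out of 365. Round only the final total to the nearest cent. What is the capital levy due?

€1,876.40

1 Jan – 1 Jun 2014: 152 days, exemption €74,000 → (€134,000 − €74,000) × 2.05% × 152/365 = €512.2192
2 Jun – 27 Oct 2014: 148 days, exemption €16,000 → (€134,000 − €16,000) × 2.05% × 148/365 = €980.8548
28 Oct – 31 Dec 2014: 65 days, exemption €29,000 → (€134,000 − €29,000) × 2.05% × 65/365 = €383.3219
Total = €1,876.3959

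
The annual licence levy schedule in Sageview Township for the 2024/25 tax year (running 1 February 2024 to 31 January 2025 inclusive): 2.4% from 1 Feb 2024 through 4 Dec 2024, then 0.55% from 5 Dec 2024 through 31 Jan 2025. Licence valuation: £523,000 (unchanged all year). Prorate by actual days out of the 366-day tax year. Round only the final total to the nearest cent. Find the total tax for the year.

£11,018.72

1 Feb – 4 Dec 2024: 308 days at 2.4% → £523,000 × 2.4% × 308/366 = £10,562.8852
5 Dec 2024 – 31 Jan 2025: 58 days at 0.55% → £523,000 × 0.55% × 58/366 = £455.8388
Total = £11,018.7240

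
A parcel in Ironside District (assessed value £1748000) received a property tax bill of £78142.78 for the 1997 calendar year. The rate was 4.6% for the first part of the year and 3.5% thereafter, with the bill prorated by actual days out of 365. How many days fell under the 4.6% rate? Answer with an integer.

Let d = days at the first rate; then 365 − d days at the second rate.
£1748000 × [4.6%·d + 3.5%·(365−d)] / 365 = £78142.78
Solving gives d = 322, so the new rate took effect on November 19, 1997.

322 days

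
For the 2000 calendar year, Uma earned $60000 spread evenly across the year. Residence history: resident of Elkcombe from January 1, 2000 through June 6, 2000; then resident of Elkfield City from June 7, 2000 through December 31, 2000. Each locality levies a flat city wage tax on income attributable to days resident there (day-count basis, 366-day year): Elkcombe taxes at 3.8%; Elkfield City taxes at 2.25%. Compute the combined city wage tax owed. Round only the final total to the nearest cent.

Elkcombe, January 1 – June 6, 2000: 158 days → $60000 × 3.8% × 158/366 = $984.2623
Elkfield City, June 7 – December 31, 2000: 208 days → $60000 × 2.25% × 208/366 = $767.2131
Total = $1751.4754

$1751.48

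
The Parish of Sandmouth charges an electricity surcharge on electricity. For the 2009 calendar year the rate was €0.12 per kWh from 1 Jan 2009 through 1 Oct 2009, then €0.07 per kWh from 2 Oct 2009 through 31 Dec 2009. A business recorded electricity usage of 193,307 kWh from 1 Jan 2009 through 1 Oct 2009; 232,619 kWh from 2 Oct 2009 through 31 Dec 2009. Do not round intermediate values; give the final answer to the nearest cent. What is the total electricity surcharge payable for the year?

1 Jan – 1 Oct 2009: 193,307 kWh at €0.12/kWh → €23,196.84
2 Oct – 31 Dec 2009: 232,619 kWh at €0.07/kWh → €16,283.33

€39,480.17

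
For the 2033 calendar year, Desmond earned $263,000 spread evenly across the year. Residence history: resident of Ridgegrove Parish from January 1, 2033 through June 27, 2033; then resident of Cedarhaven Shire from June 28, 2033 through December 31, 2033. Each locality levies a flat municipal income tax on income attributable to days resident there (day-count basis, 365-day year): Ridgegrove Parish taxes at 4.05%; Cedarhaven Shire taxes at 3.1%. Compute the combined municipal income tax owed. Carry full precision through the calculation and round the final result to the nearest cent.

Ridgegrove Parish, January 1 – June 27, 2033: 178 days → $263,000 × 4.05% × 178/365 = $5,194.4301
Cedarhaven Shire, June 28 – December 31, 2033: 187 days → $263,000 × 3.1% × 187/365 = $4,177.0164
Total = $9,371.4466

$9,371.45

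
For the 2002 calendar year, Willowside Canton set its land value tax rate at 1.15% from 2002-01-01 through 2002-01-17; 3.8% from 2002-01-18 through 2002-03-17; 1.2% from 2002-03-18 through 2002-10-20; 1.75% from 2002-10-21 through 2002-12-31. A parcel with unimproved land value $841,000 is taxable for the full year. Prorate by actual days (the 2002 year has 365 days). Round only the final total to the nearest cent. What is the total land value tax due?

$14,519.35

2002-01-01 to 2002-01-17: 17 days at 1.15% → $841,000 × 1.15% × 17/365 = $450.4534
2002-01-18 to 2002-03-17: 59 days at 3.8% → $841,000 × 3.8% × 59/365 = $5,165.8137
2002-03-18 to 2002-10-20: 217 days at 1.2% → $841,000 × 1.2% × 217/365 = $5,999.9014
2002-10-21 to 2002-12-31: 72 days at 1.75% → $841,000 × 1.75% × 72/365 = $2,903.1781
Total = $14,519.3466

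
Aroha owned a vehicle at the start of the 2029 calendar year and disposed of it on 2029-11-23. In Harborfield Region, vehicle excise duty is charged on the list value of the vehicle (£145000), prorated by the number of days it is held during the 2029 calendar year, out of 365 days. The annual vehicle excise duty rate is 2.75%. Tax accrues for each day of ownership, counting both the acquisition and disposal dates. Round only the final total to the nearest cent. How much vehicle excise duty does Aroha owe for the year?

£3572.36

Days held (2029-01-01 to 2029-11-23): 327 out of 365
Tax = £145000 × 2.75% × 327/365 = £3572.3630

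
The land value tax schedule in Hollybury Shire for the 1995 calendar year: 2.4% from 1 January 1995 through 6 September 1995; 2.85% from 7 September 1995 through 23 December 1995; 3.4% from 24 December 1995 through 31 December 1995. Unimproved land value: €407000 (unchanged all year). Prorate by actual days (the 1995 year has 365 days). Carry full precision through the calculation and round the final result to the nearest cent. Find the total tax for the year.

€10399.13

1 January – 6 September 1995: 249 days at 2.4% → €407000 × 2.4% × 249/365 = €6663.6493
7 September – 23 December 1995: 108 days at 2.85% → €407000 × 2.85% × 108/365 = €3432.1808
24 December – 31 December 1995: 8 days at 3.4% → €407000 × 3.4% × 8/365 = €303.2986
Total = €10399.1288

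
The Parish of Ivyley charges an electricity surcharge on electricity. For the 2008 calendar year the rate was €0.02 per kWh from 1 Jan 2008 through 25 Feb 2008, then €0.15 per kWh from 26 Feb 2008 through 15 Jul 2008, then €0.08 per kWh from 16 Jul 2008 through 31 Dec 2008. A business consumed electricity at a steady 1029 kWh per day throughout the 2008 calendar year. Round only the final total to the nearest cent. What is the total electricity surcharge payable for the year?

1 Jan – 25 Feb 2008: 56 days × 1029 kWh/day = 57,624 kWh at €0.02/kWh → €1,152.48
26 Feb – 15 Jul 2008: 141 days × 1029 kWh/day = 145,089 kWh at €0.15/kWh → €21,763.35
16 Jul – 31 Dec 2008: 169 days × 1029 kWh/day = 173,901 kWh at €0.08/kWh → €13,912.08

€36,827.91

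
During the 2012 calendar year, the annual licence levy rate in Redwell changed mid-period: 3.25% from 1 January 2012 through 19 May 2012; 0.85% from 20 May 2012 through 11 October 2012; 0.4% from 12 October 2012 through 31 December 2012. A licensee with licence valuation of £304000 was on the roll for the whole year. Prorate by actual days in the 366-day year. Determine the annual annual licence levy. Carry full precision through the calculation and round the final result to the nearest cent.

1 January – 19 May 2012: 140 days at 3.25% → £304000 × 3.25% × 140/366 = £3779.2350
20 May – 11 October 2012: 145 days at 0.85% → £304000 × 0.85% × 145/366 = £1023.7158
12 October – 31 December 2012: 81 days at 0.4% → £304000 × 0.4% × 81/366 = £269.1148
Total = £5072.0656

£5072.07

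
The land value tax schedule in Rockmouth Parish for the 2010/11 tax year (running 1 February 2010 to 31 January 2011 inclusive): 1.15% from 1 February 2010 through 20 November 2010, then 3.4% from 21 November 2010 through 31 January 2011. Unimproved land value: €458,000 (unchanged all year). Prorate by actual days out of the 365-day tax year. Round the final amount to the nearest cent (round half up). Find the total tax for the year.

1 February – 20 November 2010: 293 days at 1.15% → €458,000 × 1.15% × 293/365 = €4,228.0301
21 November 2010 – 31 January 2011: 72 days at 3.4% → €458,000 × 3.4% × 72/365 = €3,071.7370
Total = €7,299.7671

€7,299.77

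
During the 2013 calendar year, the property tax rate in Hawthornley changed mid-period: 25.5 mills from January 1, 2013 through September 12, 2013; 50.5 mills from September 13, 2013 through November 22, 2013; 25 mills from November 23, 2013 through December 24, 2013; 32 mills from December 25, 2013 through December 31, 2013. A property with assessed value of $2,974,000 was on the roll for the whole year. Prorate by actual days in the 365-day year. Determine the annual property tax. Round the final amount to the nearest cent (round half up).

$90,539.97

January 1 – September 12, 2013: 255 days at 25.5 mills → $2,974,000 × 2.55% × 255/365 = $52,982.0137
September 13 – November 22, 2013: 71 days at 50.5 mills → $2,974,000 × 5.05% × 71/365 = $29,214.4575
November 23 – December 24, 2013: 32 days at 25 mills → $2,974,000 × 2.5% × 32/365 = $6,518.3562
December 25 – December 31, 2013: 7 days at 32 mills → $2,974,000 × 3.2% × 7/365 = $1,825.1397
Total = $90,539.9671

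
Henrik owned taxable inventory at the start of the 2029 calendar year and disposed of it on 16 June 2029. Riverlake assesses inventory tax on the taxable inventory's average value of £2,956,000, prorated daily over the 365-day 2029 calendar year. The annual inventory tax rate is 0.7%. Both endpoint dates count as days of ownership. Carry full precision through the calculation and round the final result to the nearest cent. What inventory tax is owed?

Days held (1 January – 16 June 2029): 167 out of 365
Tax = £2,956,000 × 0.7% × 167/365 = £9,467.2986

£9,467.30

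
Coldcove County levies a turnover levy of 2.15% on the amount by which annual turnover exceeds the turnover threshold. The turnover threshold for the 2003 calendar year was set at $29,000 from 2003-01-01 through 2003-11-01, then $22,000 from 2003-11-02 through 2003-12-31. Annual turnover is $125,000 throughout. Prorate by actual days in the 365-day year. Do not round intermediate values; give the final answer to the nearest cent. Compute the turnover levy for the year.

$2,088.74

2003-01-01 to 2003-11-01: 305 days, exemption $29,000 → ($125,000 − $29,000) × 2.15% × 305/365 = $1,724.7123
2003-11-02 to 2003-12-31: 60 days, exemption $22,000 → ($125,000 − $22,000) × 2.15% × 60/365 = $364.0274
Total = $2,088.7397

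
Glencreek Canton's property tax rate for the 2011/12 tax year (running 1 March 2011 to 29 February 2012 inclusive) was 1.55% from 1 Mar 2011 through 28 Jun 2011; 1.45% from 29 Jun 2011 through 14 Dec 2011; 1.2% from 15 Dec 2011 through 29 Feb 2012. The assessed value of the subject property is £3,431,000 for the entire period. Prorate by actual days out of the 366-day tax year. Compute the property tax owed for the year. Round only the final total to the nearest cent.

£49,069.86

1 Mar – 28 Jun 2011: 120 days at 1.55% → £3,431,000 × 1.55% × 120/366 = £17,436.2295
29 Jun – 14 Dec 2011: 169 days at 1.45% → £3,431,000 × 1.45% × 169/366 = £22,971.7637
15 Dec 2011 – 29 Feb 2012: 77 days at 1.2% → £3,431,000 × 1.2% × 77/366 = £8,661.8689
Total = £49,069.8620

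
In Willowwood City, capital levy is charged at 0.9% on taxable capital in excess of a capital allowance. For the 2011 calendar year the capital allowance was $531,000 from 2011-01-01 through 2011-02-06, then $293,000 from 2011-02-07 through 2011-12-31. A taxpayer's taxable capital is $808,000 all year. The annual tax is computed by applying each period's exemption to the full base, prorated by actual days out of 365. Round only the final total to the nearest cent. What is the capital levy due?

2011-01-01 to 2011-02-06: 37 days, exemption $531,000 → ($808,000 − $531,000) × 0.9% × 37/365 = $252.7151
2011-02-07 to 2011-12-31: 328 days, exemption $293,000 → ($808,000 − $293,000) × 0.9% × 328/365 = $4,165.1507
Total = $4,417.8658

$4,417.87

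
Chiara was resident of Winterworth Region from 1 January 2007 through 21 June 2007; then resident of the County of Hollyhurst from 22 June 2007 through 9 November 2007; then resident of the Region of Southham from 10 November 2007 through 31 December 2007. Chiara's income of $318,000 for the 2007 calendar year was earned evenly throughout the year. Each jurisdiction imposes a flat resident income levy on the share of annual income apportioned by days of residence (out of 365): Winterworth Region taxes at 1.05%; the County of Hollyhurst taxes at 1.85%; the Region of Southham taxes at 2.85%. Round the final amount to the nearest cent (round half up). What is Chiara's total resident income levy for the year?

$5,137.22

Winterworth Region, 1 January – 21 June 2007: 172 days → $318,000 × 1.05% × 172/365 = $1,573.4466
The County of Hollyhurst, 22 June – 9 November 2007: 141 days → $318,000 × 1.85% × 141/365 = $2,272.6110
The Region of Southham, 10 November – 31 December 2007: 52 days → $318,000 × 2.85% × 52/365 = $1,291.1671
Total = $5,137.2247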